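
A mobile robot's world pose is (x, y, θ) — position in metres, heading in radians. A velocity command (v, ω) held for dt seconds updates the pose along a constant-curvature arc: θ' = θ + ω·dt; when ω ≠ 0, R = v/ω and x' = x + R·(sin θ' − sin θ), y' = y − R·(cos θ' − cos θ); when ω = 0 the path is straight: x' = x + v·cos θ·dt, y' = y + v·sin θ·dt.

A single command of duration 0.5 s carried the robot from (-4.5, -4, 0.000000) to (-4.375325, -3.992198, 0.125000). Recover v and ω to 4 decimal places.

Δθ = 0.125000 − 0.000000 = 0.125000
ω = Δθ/dt = 0.125000/0.5 = 0.2500
R = Δx/(sin θ' − sin θ) = 1.0000
v = R·ω = 1.0000·0.2500 = 0.2500

v = 0.2500, ω = 0.2500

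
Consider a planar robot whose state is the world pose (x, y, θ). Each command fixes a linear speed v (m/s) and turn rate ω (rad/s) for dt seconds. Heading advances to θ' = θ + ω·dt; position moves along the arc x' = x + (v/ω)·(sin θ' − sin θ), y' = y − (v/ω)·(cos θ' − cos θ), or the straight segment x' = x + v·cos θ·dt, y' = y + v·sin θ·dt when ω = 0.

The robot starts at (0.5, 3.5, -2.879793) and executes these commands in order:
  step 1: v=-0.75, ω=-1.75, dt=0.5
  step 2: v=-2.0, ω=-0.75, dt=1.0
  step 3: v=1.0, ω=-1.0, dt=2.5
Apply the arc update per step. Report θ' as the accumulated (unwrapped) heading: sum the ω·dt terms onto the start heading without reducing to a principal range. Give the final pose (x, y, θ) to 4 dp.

step 1: θ'=-3.7548 (R=0.4286) → pose (0.8576, 3.4365, -3.7548)
step 2: θ'=-4.5048 (R=2.6667) → pose (1.9323, 1.8053, -4.5048)
step 3: θ'=-7.0048 (R=-1.0000) → pose (3.5715, 2.7622, -7.0048)

(3.5715, 2.7622, -7.0048)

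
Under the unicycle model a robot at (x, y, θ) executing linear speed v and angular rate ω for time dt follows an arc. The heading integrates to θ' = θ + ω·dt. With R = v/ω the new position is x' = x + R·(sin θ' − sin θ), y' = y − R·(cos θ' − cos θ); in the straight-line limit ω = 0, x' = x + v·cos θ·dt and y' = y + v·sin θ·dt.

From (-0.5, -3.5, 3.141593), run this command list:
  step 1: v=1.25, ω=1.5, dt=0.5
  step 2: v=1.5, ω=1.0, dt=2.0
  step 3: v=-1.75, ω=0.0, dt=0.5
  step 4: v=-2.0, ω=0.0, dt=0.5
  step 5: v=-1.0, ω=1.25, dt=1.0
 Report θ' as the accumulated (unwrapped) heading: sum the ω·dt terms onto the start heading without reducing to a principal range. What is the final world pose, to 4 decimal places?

(-3.2619, -5.7085, 7.1416)

step 1: θ'=3.8916 (R=0.8333) → pose (-1.0680, -3.7236, 3.8916)
step 2: θ'=5.8916 (R=1.5000) → pose (-0.6181, -6.2076, 5.8916)
step 3: θ'=5.8916 (straight) → pose (-1.4268, -5.8736, 5.8916)
step 4: θ'=5.8916 (straight) → pose (-2.3511, -5.4920, 5.8916)
step 5: θ'=7.1416 (R=-0.8000) → pose (-3.2619, -5.7085, 7.1416)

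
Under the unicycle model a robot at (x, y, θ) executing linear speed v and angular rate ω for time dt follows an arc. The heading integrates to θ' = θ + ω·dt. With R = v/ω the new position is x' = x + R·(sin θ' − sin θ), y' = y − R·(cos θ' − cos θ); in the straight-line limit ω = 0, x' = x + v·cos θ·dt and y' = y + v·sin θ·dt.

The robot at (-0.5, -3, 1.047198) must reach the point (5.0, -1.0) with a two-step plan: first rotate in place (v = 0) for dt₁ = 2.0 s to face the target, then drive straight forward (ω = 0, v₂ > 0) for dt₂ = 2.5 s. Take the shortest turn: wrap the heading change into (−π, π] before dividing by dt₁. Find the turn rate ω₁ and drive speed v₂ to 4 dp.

ω₁ = -0.3492, v₂ = 2.3409

heading to target = atan2(-1−-3, 5−-0.5) = 0.3488
Δθ = wrap(0.3488 − 1.0472) = -0.6984; ω₁ = Δθ/dt₁ = -0.3492
distance = √((5−-0.5)² + (-1−-3)²) = 5.8523; v₂ = distance/dt₂ = 2.3409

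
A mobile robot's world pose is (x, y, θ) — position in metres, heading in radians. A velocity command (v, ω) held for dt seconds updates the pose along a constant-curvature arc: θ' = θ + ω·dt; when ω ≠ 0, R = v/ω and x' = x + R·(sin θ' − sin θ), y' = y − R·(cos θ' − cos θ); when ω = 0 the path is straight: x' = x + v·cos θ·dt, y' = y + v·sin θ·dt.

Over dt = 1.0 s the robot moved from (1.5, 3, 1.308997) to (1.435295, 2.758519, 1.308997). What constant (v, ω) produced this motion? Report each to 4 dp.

Δθ = 1.308997 − 1.308997 = 0.000000
ω = Δθ/dt = 0.000000/1.0 = 0.0000
ω = 0 → v = (Δx·cos θ + Δy·sin θ)/dt = -0.2500

v = -0.2500, ω = 0.0000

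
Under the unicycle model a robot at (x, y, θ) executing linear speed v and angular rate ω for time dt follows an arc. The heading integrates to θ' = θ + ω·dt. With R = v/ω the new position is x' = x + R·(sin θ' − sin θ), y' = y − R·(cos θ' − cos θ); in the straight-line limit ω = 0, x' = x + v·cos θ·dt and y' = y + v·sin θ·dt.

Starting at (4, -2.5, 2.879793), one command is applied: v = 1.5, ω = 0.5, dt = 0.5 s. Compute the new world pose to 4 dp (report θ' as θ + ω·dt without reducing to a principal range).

(3.2589, -2.3980, 3.1298)

θ' = 2.8798 + 0.5·0.5 = 3.1298
R = v/ω = 1.5/0.5 = 3.0000
x' = 4 + 3.0000·(sin 3.1298 − sin 2.8798) = 3.2589
y' = -2.5 − 3.0000·(cos 3.1298 − cos 2.8798) = -2.3980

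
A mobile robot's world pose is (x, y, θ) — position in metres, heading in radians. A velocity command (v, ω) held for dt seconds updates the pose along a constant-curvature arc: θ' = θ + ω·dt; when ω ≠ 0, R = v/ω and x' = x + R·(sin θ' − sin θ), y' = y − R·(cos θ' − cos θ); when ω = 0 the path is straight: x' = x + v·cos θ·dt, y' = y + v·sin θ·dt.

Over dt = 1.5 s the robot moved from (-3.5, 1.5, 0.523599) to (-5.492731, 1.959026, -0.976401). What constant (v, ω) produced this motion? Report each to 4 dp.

Δθ = -0.976401 − 0.523599 = -1.500000
ω = Δθ/dt = -1.500000/1.5 = -1.0000
R = Δx/(sin θ' − sin θ) = 1.5000
v = R·ω = 1.5000·-1.0000 = -1.5000

v = -1.5000, ω = -1.0000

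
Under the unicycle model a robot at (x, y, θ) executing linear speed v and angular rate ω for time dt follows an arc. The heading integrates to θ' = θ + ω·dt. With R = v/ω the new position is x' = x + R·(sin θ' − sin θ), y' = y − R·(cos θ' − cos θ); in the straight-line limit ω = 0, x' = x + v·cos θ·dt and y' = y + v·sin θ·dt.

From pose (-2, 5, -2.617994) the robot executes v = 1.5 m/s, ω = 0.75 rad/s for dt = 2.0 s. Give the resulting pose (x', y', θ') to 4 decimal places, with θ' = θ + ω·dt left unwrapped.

θ' = -2.6180 + 0.75·2.0 = -1.1180
R = v/ω = 1.5/0.75 = 2.0000
x' = -2 + 2.0000·(sin -1.1180 − sin -2.6180) = -2.7984
y' = 5 − 2.0000·(cos -1.1180 − cos -2.6180) = 2.3930

(-2.7984, 2.3930, -1.1180)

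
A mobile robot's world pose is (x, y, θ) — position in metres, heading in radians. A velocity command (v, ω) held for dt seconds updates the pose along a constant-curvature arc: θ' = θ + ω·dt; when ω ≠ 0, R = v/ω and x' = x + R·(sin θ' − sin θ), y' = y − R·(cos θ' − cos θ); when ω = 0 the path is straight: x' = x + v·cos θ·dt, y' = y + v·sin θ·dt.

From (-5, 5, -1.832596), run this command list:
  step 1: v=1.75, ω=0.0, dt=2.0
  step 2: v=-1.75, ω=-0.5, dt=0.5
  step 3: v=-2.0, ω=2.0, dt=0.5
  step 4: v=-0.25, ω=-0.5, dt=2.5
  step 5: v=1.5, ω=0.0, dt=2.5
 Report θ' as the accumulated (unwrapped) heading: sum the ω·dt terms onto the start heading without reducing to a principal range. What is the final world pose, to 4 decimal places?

(-8.0739, 1.2524, -2.3326)

step 1: θ'=-1.8326 (straight) → pose (-5.9059, 1.6193, -1.8326)
step 2: θ'=-2.0826 (R=3.5000) → pose (-5.5767, 2.4275, -2.0826)
step 3: θ'=-1.0826 (R=-1.0000) → pose (-5.5653, 3.3863, -1.0826)
step 4: θ'=-2.3326 (R=0.5000) → pose (-5.4855, 3.9659, -2.3326)
step 5: θ'=-2.3326 (straight) → pose (-8.0739, 1.2524, -2.3326)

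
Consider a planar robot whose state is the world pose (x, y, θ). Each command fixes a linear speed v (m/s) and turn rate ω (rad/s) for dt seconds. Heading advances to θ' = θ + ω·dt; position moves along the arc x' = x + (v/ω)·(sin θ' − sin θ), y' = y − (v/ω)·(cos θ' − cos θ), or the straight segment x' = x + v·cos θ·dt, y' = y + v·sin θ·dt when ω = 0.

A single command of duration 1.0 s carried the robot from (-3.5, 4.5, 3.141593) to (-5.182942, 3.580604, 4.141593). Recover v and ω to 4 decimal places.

v = 2.0000, ω = 1.0000

Δθ = 4.141593 − 3.141593 = 1.000000
ω = Δθ/dt = 1.000000/1.0 = 1.0000
R = Δx/(sin θ' − sin θ) = 2.0000
v = R·ω = 2.0000·1.0000 = 2.0000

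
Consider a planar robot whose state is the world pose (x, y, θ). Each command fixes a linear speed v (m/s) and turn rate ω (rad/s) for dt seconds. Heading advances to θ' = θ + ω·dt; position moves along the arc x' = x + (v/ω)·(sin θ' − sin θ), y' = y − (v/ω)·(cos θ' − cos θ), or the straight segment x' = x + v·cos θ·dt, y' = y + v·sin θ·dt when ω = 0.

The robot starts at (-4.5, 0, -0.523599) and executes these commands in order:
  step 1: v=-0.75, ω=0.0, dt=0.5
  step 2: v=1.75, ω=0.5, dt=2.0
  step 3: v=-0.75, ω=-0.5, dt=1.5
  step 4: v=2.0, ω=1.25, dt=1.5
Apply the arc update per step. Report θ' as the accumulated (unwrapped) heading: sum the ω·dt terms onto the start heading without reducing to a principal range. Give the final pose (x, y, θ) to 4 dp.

(-0.5313, 1.5865, 1.6014)

step 1: θ'=-0.5236 (straight) → pose (-4.8248, 0.1875, -0.5236)
step 2: θ'=0.4764 (R=3.5000) → pose (-1.4697, 0.1083, 0.4764)
step 3: θ'=-0.2736 (R=1.5000) → pose (-2.5629, -0.0029, -0.2736)
step 4: θ'=1.6014 (R=1.6000) → pose (-0.5313, 1.5865, 1.6014)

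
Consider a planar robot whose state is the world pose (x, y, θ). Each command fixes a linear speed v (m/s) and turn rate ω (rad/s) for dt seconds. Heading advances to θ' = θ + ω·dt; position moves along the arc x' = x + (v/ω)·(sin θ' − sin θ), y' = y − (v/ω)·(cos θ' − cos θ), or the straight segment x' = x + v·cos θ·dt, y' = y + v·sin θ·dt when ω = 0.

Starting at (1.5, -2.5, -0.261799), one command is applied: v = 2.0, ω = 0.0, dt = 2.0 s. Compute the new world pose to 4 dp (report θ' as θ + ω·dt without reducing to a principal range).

(5.3637, -3.5353, -0.2618)

θ' = -0.2618 + 0.0·2.0 = -0.2618
ω = 0 → straight: x' = 1.5 + 2.0·cos(-0.2618)·2.0 = 5.3637
y' = -2.5 + 2.0·sin(-0.2618)·2.0 = -3.5353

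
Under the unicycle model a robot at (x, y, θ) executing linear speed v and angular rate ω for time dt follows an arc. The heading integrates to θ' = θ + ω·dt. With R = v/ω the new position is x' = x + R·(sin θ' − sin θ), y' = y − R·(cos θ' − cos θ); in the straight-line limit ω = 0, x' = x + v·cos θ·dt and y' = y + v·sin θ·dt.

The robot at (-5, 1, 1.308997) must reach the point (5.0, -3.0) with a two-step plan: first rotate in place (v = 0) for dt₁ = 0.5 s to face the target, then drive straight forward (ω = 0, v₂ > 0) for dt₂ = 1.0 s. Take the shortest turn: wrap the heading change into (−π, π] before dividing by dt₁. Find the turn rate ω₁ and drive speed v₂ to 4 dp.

heading to target = atan2(-3−1, 5−-5) = -0.3805
Δθ = wrap(-0.3805 − 1.3090) = -1.6895; ω₁ = Δθ/dt₁ = -3.3790
distance = √((5−-5)² + (-3−1)²) = 10.7703; v₂ = distance/dt₂ = 10.7703

ω₁ = -3.3790, v₂ = 10.7703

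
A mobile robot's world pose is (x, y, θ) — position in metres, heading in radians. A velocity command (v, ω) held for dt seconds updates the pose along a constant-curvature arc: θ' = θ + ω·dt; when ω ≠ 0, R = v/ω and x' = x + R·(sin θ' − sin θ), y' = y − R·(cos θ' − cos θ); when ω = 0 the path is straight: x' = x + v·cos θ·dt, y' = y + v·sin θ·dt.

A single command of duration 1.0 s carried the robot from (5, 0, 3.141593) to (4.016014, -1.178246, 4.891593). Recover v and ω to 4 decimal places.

Δθ = 4.891593 − 3.141593 = 1.750000
ω = Δθ/dt = 1.750000/1.0 = 1.7500
R = −Δy/(cos θ' − cos θ) = 1.0000
v = R·ω = 1.0000·1.7500 = 1.7500

v = 1.7500, ω = 1.7500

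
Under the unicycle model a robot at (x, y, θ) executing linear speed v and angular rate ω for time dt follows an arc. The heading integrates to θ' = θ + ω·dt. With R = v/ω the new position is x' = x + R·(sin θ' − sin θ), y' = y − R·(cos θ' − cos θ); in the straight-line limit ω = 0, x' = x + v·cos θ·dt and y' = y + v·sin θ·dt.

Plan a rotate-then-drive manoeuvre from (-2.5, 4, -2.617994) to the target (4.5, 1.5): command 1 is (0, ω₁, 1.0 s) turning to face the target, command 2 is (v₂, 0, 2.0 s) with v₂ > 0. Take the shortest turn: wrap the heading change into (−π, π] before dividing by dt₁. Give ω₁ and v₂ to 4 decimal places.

ω₁ = 2.2750, v₂ = 3.7165

heading to target = atan2(1.5−4, 4.5−-2.5) = -0.3430
Δθ = wrap(-0.3430 − -2.6180) = 2.2750; ω₁ = Δθ/dt₁ = 2.2750
distance = √((4.5−-2.5)² + (1.5−4)²) = 7.4330; v₂ = distance/dt₂ = 3.7165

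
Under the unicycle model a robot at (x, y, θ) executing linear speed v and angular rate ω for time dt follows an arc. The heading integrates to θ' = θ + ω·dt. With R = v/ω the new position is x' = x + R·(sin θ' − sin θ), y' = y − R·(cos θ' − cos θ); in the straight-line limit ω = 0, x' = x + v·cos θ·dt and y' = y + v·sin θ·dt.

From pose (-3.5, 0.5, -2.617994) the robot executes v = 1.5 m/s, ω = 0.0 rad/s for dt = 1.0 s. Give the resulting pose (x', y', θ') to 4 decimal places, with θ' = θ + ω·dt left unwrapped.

θ' = -2.6180 + 0.0·1.0 = -2.6180
ω = 0 → straight: x' = -3.5 + 1.5·cos(-2.6180)·1.0 = -4.7990
y' = 0.5 + 1.5·sin(-2.6180)·1.0 = -0.2500

(-4.7990, -0.2500, -2.6180)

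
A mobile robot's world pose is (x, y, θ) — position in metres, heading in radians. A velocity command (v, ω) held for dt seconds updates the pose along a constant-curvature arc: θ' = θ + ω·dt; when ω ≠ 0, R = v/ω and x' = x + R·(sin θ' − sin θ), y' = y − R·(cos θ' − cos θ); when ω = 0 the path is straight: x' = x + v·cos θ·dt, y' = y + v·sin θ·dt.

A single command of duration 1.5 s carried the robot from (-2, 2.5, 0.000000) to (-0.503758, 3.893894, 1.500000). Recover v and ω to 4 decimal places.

v = 1.5000, ω = 1.0000

Δθ = 1.500000 − 0.000000 = 1.500000
ω = Δθ/dt = 1.500000/1.5 = 1.0000
R = Δx/(sin θ' − sin θ) = 1.5000
v = R·ω = 1.5000·1.0000 = 1.5000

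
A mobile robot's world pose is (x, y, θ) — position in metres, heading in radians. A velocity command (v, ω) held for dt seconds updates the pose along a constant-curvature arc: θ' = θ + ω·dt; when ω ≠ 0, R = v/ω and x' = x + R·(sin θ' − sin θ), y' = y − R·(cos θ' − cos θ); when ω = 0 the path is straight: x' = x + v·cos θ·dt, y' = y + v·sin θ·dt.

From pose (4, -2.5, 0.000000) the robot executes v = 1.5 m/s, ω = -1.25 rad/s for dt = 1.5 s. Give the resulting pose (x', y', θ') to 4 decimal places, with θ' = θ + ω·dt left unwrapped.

θ' = 0.0000 + -1.25·1.5 = -1.8750
R = v/ω = 1.5/-1.25 = -1.2000
x' = 4 + -1.2000·(sin -1.8750 − sin 0.0000) = 5.1449
y' = -2.5 − -1.2000·(cos -1.8750 − cos 0.0000) = -4.0594

(5.1449, -4.0594, -1.8750)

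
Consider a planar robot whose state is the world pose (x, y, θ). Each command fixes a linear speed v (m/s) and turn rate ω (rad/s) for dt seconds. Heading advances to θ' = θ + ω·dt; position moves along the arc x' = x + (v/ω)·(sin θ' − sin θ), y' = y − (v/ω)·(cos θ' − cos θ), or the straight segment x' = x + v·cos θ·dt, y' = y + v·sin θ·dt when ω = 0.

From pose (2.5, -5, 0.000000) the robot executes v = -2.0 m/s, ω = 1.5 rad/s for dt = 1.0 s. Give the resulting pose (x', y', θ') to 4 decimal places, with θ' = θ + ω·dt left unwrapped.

(1.1700, -6.2390, 1.5000)

θ' = 0.0000 + 1.5·1.0 = 1.5000
R = v/ω = -2.0/1.5 = -1.3333
x' = 2.5 + -1.3333·(sin 1.5000 − sin 0.0000) = 1.1700
y' = -5 − -1.3333·(cos 1.5000 − cos 0.0000) = -6.2390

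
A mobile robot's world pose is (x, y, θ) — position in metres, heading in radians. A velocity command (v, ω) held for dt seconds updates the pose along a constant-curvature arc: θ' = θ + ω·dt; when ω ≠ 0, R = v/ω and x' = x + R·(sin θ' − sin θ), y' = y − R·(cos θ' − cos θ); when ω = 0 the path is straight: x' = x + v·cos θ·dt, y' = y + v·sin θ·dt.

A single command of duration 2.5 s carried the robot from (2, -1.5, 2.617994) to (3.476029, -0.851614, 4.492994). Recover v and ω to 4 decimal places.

v = -0.7500, ω = 0.7500

Δθ = 4.492994 − 2.617994 = 1.875000
ω = Δθ/dt = 1.875000/2.5 = 0.7500
R = Δx/(sin θ' − sin θ) = -1.0000
v = R·ω = -1.0000·0.7500 = -0.7500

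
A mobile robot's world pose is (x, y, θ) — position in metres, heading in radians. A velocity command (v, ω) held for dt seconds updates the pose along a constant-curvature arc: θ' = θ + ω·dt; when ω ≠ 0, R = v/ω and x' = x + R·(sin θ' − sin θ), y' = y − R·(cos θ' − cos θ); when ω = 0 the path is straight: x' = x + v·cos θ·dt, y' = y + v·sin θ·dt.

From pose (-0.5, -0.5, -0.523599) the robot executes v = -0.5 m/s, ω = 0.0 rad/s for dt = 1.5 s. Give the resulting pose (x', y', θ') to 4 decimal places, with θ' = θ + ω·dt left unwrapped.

(-1.1495, -0.1250, -0.5236)

θ' = -0.5236 + 0.0·1.5 = -0.5236
ω = 0 → straight: x' = -0.5 + -0.5·cos(-0.5236)·1.5 = -1.1495
y' = -0.5 + -0.5·sin(-0.5236)·1.5 = -0.1250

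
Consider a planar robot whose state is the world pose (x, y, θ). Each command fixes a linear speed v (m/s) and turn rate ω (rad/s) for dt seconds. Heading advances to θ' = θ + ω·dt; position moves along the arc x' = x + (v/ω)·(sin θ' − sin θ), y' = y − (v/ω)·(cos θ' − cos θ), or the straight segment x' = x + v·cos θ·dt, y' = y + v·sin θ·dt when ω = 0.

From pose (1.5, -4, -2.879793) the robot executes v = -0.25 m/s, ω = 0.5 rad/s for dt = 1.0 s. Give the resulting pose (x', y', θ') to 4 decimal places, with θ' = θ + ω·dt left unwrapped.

θ' = -2.8798 + 0.5·1.0 = -2.3798
R = v/ω = -0.25/0.5 = -0.5000
x' = 1.5 + -0.5000·(sin -2.3798 − sin -2.8798) = 1.7157
y' = -4 − -0.5000·(cos -2.3798 − cos -2.8798) = -3.8788

(1.7157, -3.8788, -2.3798)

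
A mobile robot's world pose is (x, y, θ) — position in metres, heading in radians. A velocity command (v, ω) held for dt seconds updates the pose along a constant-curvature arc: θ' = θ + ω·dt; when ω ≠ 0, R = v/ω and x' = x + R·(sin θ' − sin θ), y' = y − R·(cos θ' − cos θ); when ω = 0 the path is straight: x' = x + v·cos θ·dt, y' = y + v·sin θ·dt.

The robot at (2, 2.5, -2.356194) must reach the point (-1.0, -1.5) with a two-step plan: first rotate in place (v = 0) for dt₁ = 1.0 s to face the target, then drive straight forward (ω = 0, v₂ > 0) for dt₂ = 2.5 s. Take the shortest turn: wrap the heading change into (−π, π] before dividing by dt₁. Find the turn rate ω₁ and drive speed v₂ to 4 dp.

heading to target = atan2(-1.5−2.5, -1−2) = -2.2143
Δθ = wrap(-2.2143 − -2.3562) = 0.1419; ω₁ = Δθ/dt₁ = 0.1419
distance = √((-1−2)² + (-1.5−2.5)²) = 5.0000; v₂ = distance/dt₂ = 2.0000

ω₁ = 0.1419, v₂ = 2.0000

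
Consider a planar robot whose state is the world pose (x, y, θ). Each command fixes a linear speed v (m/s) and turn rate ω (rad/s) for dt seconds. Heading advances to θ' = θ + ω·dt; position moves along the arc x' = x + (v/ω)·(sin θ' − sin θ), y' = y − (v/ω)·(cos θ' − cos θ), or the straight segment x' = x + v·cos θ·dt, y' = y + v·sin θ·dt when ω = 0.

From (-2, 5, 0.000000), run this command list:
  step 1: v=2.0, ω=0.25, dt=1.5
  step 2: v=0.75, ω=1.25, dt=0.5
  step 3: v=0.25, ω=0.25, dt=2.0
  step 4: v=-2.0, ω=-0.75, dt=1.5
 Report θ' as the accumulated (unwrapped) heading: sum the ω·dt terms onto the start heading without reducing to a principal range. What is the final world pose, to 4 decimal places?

(-0.3119, 3.9669, 0.3750)

step 1: θ'=0.3750 (R=8.0000) → pose (0.9302, 5.5559, 0.3750)
step 2: θ'=1.0000 (R=0.6000) → pose (1.2153, 5.7901, 1.0000)
step 3: θ'=1.5000 (R=1.0000) → pose (1.3713, 6.2596, 1.5000)
step 4: θ'=0.3750 (R=2.6667) → pose (-0.3119, 3.9669, 0.3750)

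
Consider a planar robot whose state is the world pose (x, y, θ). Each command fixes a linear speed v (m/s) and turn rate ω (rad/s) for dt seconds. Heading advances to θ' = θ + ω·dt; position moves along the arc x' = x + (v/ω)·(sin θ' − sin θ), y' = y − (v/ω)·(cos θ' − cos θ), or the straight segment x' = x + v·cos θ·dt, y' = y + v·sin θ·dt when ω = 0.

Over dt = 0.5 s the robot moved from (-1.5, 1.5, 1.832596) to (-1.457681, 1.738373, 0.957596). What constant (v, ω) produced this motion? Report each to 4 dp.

Δθ = 0.957596 − 1.832596 = -0.875000
ω = Δθ/dt = -0.875000/0.5 = -1.7500
R = −Δy/(cos θ' − cos θ) = -0.2857
v = R·ω = -0.2857·-1.7500 = 0.5000

v = 0.5000, ω = -1.7500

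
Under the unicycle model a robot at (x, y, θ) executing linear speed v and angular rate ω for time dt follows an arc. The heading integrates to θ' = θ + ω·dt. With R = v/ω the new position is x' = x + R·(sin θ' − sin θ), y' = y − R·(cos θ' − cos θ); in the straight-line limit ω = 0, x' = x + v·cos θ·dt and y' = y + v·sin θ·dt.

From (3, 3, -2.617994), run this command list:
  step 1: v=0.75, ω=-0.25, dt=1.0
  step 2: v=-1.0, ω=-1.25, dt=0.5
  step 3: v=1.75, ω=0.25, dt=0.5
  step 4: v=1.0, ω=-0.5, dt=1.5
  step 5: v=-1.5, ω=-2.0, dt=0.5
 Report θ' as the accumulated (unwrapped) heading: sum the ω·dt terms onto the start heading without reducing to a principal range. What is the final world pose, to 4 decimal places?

(0.8237, 3.0527, -5.1180)

step 1: θ'=-2.8680 (R=-3.0000) → pose (2.3106, 2.7097, -2.8680)
step 2: θ'=-3.4930 (R=0.8000) → pose (2.8021, 2.6905, -3.4930)
step 3: θ'=-3.3680 (R=7.0000) → pose (1.9639, 2.9397, -3.3680)
step 4: θ'=-4.1180 (R=-2.0000) → pose (0.7559, 3.7686, -4.1180)
step 5: θ'=-5.1180 (R=0.7500) → pose (0.8237, 3.0527, -5.1180)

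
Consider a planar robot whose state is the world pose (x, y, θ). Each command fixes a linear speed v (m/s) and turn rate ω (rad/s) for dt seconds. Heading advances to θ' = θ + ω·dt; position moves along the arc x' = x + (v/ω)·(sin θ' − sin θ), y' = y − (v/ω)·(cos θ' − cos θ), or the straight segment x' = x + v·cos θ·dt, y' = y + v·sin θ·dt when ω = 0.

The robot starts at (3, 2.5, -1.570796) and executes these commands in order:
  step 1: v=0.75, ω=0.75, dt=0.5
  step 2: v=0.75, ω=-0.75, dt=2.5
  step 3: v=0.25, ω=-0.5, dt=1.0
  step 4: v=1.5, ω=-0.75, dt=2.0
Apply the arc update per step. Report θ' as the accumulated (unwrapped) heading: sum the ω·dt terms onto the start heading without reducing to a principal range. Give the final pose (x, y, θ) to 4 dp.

step 1: θ'=-1.1958 (R=1.0000) → pose (3.0695, 2.1337, -1.1958)
step 2: θ'=-3.0708 (R=-1.0000) → pose (2.2097, 0.7700, -3.0708)
step 3: θ'=-3.5708 (R=-0.5000) → pose (1.9663, 0.8141, -3.5708)
step 4: θ'=-5.0708 (R=-2.0000) → pose (0.9257, 3.3342, -5.0708)

(0.9257, 3.3342, -5.0708)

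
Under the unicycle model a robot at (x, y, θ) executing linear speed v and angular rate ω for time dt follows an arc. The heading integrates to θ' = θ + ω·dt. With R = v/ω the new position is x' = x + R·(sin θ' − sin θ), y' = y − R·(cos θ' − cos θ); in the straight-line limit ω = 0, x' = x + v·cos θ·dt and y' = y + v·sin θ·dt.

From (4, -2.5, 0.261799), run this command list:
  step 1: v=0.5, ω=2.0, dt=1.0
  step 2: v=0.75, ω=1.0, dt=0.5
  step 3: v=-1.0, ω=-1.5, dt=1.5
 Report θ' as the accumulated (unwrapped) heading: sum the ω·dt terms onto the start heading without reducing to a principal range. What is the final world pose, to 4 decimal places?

step 1: θ'=2.2618 (R=0.2500) → pose (4.1279, -2.0992, 2.2618)
step 2: θ'=2.7618 (R=0.7500) → pose (3.8280, -1.8806, 2.7618)
step 3: θ'=0.5118 (R=0.6667) → pose (3.9074, -3.0810, 0.5118)

(3.9074, -3.0810, 0.5118)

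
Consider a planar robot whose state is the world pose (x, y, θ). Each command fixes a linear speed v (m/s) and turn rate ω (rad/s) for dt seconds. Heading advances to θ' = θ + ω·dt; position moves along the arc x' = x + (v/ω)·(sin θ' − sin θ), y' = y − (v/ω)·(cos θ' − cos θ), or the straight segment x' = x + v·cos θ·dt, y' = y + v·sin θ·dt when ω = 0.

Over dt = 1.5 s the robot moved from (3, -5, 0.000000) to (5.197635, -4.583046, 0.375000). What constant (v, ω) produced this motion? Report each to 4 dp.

Δθ = 0.375000 − 0.000000 = 0.375000
ω = Δθ/dt = 0.375000/1.5 = 0.2500
R = Δx/(sin θ' − sin θ) = 6.0000
v = R·ω = 6.0000·0.2500 = 1.5000

v = 1.5000, ω = 0.2500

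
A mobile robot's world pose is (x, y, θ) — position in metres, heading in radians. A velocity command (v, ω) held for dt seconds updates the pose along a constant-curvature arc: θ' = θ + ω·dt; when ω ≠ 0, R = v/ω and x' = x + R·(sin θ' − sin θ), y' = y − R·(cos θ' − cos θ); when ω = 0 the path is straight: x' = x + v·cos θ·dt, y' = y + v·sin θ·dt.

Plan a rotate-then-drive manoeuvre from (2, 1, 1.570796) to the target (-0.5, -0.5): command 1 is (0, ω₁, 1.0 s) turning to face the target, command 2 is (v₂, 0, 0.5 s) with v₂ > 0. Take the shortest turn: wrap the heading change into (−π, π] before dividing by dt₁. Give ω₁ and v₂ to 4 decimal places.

heading to target = atan2(-0.5−1, -0.5−2) = -2.6012
Δθ = wrap(-2.6012 − 1.5708) = 2.1112; ω₁ = Δθ/dt₁ = 2.1112
distance = √((-0.5−2)² + (-0.5−1)²) = 2.9155; v₂ = distance/dt₂ = 5.8310

ω₁ = 2.1112, v₂ = 5.8310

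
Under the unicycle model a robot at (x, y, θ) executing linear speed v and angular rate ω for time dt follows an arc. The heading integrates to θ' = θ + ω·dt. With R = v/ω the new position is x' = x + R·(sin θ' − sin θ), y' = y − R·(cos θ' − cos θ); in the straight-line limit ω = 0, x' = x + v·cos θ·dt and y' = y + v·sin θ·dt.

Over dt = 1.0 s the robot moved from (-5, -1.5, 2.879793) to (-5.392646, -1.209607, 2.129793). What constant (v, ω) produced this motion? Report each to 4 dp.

Δθ = 2.129793 − 2.879793 = -0.750000
ω = Δθ/dt = -0.750000/1.0 = -0.7500
R = Δx/(sin θ' − sin θ) = -0.6667
v = R·ω = -0.6667·-0.7500 = 0.5000

v = 0.5000, ω = -0.7500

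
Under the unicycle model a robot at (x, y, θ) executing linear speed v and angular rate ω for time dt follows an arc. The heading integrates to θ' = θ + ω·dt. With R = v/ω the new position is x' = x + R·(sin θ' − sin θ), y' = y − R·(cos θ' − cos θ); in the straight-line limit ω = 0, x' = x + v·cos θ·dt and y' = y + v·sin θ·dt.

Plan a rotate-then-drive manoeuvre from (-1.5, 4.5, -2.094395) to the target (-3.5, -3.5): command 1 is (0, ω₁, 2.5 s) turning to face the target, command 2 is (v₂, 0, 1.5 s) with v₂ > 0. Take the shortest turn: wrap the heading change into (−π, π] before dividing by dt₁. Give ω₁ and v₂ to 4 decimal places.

heading to target = atan2(-3.5−4.5, -3.5−-1.5) = -1.8158
Δθ = wrap(-1.8158 − -2.0944) = 0.2786; ω₁ = Δθ/dt₁ = 0.1114
distance = √((-3.5−-1.5)² + (-3.5−4.5)²) = 8.2462; v₂ = distance/dt₂ = 5.4975

ω₁ = 0.1114, v₂ = 5.4975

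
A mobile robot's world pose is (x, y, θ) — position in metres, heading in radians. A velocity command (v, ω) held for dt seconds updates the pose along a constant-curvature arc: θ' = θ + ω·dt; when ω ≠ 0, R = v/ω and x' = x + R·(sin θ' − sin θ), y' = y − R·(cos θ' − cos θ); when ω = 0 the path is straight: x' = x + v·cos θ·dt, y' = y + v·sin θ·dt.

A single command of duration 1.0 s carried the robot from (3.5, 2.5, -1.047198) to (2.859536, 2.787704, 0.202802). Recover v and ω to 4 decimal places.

Δθ = 0.202802 − -1.047198 = 1.250000
ω = Δθ/dt = 1.250000/1.0 = 1.2500
R = Δx/(sin θ' − sin θ) = -0.6000
v = R·ω = -0.6000·1.2500 = -0.7500

v = -0.7500, ω = 1.2500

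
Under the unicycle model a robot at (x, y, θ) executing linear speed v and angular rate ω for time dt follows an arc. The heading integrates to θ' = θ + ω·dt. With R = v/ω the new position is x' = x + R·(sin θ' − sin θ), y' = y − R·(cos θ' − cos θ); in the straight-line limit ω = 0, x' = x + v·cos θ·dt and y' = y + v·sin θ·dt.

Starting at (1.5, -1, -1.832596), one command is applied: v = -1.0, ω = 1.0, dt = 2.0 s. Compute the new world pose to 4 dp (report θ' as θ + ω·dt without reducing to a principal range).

(0.3675, 0.2448, 0.1674)

θ' = -1.8326 + 1.0·2.0 = 0.1674
R = v/ω = -1.0/1.0 = -1.0000
x' = 1.5 + -1.0000·(sin 0.1674 − sin -1.8326) = 0.3675
y' = -1 − -1.0000·(cos 0.1674 − cos -1.8326) = 0.2448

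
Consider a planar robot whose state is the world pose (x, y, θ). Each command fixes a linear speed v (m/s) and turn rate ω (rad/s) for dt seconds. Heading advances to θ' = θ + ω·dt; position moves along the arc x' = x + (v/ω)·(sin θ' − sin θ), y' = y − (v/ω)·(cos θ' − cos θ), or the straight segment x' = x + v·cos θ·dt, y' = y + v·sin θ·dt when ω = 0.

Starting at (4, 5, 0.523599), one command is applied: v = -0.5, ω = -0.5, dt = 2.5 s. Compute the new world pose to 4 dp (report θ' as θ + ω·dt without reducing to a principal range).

(2.8358, 5.1185, -0.7264)

θ' = 0.5236 + -0.5·2.5 = -0.7264
R = v/ω = -0.5/-0.5 = 1.0000
x' = 4 + 1.0000·(sin -0.7264 − sin 0.5236) = 2.8358
y' = 5 − 1.0000·(cos -0.7264 − cos 0.5236) = 5.1185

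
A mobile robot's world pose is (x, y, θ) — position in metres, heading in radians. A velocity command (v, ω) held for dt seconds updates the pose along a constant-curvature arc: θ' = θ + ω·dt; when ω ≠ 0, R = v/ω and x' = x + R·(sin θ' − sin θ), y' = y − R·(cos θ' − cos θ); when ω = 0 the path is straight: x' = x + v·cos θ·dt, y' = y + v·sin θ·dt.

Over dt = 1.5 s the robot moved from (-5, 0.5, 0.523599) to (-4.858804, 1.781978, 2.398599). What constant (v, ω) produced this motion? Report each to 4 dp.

v = 1.0000, ω = 1.2500

Δθ = 2.398599 − 0.523599 = 1.875000
ω = Δθ/dt = 1.875000/1.5 = 1.2500
R = −Δy/(cos θ' − cos θ) = 0.8000
v = R·ω = 0.8000·1.2500 = 1.0000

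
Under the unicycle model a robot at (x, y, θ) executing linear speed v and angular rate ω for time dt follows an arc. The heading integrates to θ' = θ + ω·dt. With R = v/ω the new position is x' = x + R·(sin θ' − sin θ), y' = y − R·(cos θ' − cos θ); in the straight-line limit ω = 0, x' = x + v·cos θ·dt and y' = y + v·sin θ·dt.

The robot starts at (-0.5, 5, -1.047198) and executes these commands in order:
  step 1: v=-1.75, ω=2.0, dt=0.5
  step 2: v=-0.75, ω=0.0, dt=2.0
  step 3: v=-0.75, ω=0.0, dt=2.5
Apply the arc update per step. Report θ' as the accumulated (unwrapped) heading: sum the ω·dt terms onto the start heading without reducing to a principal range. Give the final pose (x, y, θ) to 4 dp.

(-4.5877, 5.5958, -0.0472)

step 1: θ'=-0.0472 (R=-0.8750) → pose (-1.2165, 5.4365, -0.0472)
step 2: θ'=-0.0472 (straight) → pose (-2.7148, 5.5073, -0.0472)
step 3: θ'=-0.0472 (straight) → pose (-4.5877, 5.5958, -0.0472)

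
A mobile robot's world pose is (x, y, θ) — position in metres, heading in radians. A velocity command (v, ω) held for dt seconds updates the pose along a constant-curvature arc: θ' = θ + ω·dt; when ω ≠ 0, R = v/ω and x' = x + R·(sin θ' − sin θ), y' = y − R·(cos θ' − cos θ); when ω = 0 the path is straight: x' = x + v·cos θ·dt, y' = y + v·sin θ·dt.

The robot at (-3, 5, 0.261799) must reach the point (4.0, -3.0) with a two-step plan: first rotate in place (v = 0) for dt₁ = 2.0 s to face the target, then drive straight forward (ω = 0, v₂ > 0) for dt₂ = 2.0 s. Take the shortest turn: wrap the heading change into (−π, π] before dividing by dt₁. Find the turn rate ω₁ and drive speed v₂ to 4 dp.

ω₁ = -0.5569, v₂ = 5.3151

heading to target = atan2(-3−5, 4−-3) = -0.8520
Δθ = wrap(-0.8520 − 0.2618) = -1.1138; ω₁ = Δθ/dt₁ = -0.5569
distance = √((4−-3)² + (-3−5)²) = 10.6301; v₂ = distance/dt₂ = 5.3151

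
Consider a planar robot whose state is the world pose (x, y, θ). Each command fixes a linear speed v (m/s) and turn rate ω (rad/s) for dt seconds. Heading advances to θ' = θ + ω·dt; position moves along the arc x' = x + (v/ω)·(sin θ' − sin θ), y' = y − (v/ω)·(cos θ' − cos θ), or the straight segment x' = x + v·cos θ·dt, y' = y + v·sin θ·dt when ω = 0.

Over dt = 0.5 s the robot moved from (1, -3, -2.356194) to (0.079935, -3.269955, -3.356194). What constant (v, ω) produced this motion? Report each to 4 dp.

v = 2.0000, ω = -2.0000

Δθ = -3.356194 − -2.356194 = -1.000000
ω = Δθ/dt = -1.000000/0.5 = -2.0000
R = Δx/(sin θ' − sin θ) = -1.0000
v = R·ω = -1.0000·-2.0000 = 2.0000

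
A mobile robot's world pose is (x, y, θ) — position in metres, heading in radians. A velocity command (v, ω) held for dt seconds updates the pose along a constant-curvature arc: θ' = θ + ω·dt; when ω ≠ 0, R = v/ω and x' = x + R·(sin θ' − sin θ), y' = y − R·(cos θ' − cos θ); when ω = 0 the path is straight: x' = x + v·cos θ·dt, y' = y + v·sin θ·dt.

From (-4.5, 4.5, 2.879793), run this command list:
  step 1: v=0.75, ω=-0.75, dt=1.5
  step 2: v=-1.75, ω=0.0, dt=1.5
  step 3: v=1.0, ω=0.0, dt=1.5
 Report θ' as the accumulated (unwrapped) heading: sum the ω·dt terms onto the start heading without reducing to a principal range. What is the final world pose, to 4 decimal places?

(-5.0185, 4.1770, 1.7548)

step 1: θ'=1.7548 (R=-1.0000) → pose (-5.2243, 5.2830, 1.7548)
step 2: θ'=1.7548 (straight) → pose (-4.7440, 2.7023, 1.7548)
step 3: θ'=1.7548 (straight) → pose (-5.0185, 4.1770, 1.7548)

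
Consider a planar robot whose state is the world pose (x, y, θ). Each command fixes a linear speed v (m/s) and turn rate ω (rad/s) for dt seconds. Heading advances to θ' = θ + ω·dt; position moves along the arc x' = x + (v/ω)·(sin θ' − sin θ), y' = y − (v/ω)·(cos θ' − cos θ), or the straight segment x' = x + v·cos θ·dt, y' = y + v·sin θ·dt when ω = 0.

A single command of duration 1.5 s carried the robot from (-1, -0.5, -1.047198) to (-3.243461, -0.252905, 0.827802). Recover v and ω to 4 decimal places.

Δθ = 0.827802 − -1.047198 = 1.875000
ω = Δθ/dt = 1.875000/1.5 = 1.2500
R = Δx/(sin θ' − sin θ) = -1.4000
v = R·ω = -1.4000·1.2500 = -1.7500

v = -1.7500, ω = 1.2500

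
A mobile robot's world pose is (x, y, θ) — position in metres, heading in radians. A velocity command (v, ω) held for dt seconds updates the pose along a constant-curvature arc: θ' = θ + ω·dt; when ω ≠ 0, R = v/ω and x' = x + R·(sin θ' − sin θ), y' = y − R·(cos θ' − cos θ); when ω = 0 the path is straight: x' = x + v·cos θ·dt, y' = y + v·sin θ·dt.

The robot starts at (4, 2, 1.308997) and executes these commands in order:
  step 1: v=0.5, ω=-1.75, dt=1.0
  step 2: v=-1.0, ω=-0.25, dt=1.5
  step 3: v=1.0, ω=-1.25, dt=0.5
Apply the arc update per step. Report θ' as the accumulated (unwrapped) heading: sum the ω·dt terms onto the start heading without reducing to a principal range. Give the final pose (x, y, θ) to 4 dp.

(3.4022, 2.6166, -1.4410)

step 1: θ'=-0.4410 (R=-0.2857) → pose (4.3979, 2.1844, -0.4410)
step 2: θ'=-0.8160 (R=4.0000) → pose (3.1917, 3.0612, -0.8160)
step 3: θ'=-1.4410 (R=-0.8000) → pose (3.4022, 2.6166, -1.4410)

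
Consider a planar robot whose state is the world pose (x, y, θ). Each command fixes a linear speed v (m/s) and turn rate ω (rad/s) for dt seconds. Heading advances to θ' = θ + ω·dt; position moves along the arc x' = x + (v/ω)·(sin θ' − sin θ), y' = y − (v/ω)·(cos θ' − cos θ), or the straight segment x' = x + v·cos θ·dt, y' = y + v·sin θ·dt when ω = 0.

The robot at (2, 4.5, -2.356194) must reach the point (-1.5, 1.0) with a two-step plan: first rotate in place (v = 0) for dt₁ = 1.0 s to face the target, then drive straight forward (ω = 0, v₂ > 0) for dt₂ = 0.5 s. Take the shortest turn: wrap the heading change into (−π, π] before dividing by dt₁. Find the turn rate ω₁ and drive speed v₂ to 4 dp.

ω₁ = 0.0000, v₂ = 9.8995

heading to target = atan2(1−4.5, -1.5−2) = -2.3562
Δθ = wrap(-2.3562 − -2.3562) = 0.0000; ω₁ = Δθ/dt₁ = 0.0000
distance = √((-1.5−2)² + (1−4.5)²) = 4.9497; v₂ = distance/dt₂ = 9.8995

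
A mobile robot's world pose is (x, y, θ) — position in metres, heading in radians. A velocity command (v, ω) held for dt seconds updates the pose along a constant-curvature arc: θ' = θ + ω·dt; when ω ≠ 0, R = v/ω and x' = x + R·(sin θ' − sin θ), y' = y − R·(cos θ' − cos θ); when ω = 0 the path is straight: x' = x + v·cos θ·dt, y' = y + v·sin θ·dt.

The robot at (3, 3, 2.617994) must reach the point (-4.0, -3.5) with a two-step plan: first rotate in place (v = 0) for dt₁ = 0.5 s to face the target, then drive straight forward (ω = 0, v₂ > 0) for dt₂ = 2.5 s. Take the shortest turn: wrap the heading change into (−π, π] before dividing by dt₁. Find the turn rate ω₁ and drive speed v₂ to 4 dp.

ω₁ = 2.5440, v₂ = 3.8210

heading to target = atan2(-3.5−3, -4−3) = -2.3932
Δθ = wrap(-2.3932 − 2.6180) = 1.2720; ω₁ = Δθ/dt₁ = 2.5440
distance = √((-4−3)² + (-3.5−3)²) = 9.5525; v₂ = distance/dt₂ = 3.8210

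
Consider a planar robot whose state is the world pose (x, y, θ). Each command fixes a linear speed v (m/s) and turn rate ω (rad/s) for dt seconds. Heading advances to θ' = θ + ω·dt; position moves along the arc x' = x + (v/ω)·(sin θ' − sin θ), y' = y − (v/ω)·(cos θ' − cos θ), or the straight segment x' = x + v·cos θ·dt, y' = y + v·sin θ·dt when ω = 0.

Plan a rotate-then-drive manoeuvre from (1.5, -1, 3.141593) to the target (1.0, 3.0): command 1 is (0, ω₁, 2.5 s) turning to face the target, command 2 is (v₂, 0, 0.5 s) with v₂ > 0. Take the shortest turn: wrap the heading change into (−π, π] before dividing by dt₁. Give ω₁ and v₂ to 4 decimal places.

heading to target = atan2(3−-1, 1−1.5) = 1.6952
Δθ = wrap(1.6952 − 3.1416) = -1.4464; ω₁ = Δθ/dt₁ = -0.5786
distance = √((1−1.5)² + (3−-1)²) = 4.0311; v₂ = distance/dt₂ = 8.0623

ω₁ = -0.5786, v₂ = 8.0623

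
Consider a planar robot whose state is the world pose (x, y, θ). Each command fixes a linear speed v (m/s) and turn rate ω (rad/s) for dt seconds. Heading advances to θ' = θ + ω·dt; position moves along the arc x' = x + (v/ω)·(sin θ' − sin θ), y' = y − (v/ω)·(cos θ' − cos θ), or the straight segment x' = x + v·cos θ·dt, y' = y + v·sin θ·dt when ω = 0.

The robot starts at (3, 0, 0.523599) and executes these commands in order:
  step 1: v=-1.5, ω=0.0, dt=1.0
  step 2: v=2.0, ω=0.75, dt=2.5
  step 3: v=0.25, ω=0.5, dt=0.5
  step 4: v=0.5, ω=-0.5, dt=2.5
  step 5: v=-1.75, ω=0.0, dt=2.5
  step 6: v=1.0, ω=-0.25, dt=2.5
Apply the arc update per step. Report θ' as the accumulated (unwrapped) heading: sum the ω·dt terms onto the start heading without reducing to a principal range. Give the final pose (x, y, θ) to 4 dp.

(1.9544, 2.5137, 0.7736)

step 1: θ'=0.5236 (straight) → pose (1.7010, -0.7500, 0.5236)
step 2: θ'=2.3986 (R=2.6667) → pose (2.1716, 3.5233, 2.3986)
step 3: θ'=2.6486 (R=0.5000) → pose (2.0700, 3.5955, 2.6486)
step 4: θ'=1.3986 (R=-1.0000) → pose (1.5581, 4.6478, 1.3986)
step 5: θ'=1.3986 (straight) → pose (0.8084, 0.3375, 1.3986)
step 6: θ'=0.7736 (R=-4.0000) → pose (1.9544, 2.5137, 0.7736)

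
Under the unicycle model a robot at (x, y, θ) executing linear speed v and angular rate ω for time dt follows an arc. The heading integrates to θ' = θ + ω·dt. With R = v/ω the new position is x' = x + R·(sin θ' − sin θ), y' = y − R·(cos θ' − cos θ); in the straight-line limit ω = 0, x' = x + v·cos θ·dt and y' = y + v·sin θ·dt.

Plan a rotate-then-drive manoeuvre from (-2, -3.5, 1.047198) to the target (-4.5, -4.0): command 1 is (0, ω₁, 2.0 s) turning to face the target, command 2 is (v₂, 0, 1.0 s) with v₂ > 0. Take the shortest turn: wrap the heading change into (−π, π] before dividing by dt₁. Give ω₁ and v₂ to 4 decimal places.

ω₁ = 1.1459, v₂ = 2.5495

heading to target = atan2(-4−-3.5, -4.5−-2) = -2.9442
Δθ = wrap(-2.9442 − 1.0472) = 2.2918; ω₁ = Δθ/dt₁ = 1.1459
distance = √((-4.5−-2)² + (-4−-3.5)²) = 2.5495; v₂ = distance/dt₂ = 2.5495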